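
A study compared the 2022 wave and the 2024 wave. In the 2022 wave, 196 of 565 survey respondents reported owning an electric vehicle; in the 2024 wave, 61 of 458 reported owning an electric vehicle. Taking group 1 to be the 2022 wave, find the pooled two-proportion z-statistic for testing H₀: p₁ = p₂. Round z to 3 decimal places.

z = 7.837

p̂₁ = 196/565 = 0.34690, p̂₂ = 61/458 = 0.13319.
Pooled p̂ = (196+61)/(565+458) = 257/1023 = 0.25122.
Pooled SE = √[0.1881095·0.00395332] ≈ 0.027270.
z = 0.21371/0.027270 = 7.837.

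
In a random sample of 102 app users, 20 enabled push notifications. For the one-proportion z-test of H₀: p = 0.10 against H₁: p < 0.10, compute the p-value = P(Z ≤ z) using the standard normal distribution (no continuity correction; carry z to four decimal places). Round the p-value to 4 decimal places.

p-value = 0.9994

p̂ = 20/102 = 0.19608.
Null standard error: √(0.10·0.90/102) = √0.000882353 = 0.029704.
z = (p̂ − p₀)/SE = (20/102 − 0.10)/0.029704 ≈ 3.2345.
From the standard normal, P(Z ≤ z) = 0.9994.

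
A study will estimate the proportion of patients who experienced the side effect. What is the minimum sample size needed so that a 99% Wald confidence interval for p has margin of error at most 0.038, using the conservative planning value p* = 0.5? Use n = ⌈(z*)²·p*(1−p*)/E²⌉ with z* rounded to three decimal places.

z* = 2.576 at the 99% level.
p*(1−p*) = 0.50·0.50 = 0.2500.
(z*)²·p*(1−p*)/E² = 6.635776·0.2500/0.001444 = 1148.853.
Rounding up, n = 1149.

n = 1149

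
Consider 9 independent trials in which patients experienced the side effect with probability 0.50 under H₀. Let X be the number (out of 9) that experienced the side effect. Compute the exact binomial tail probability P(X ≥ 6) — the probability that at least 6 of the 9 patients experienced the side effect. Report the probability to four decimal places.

P = 0.2539

X ~ Binomial(n=9, p=0.50).
P(X ≥ 6) = C(9,6)·0.50^6·0.50^3 + C(9,7)·0.50^7·0.50^2 + C(9,8)·0.50^8·0.50^1 + C(9,9)·0.50^9·0.50^0.
= 0.164062 + 0.070312 + 0.017578 + 0.001953 = 0.2539.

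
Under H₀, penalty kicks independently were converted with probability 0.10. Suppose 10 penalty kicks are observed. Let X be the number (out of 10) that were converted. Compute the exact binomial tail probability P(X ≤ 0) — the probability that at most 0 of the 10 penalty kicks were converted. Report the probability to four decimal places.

P = 0.3487

X ~ Binomial(n=10, p=0.10).
P(X ≤ 0) = C(10,0)·0.10^0·0.90^10.
= 0.348678 = 0.3487.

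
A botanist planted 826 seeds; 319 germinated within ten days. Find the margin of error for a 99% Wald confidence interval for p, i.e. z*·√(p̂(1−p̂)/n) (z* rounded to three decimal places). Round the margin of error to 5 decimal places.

With x = 319 successes in n = 826, p̂ = 0.38620.
SE(p̂) = √(0.38620·0.61380/826) = 0.016941.
The 99% critical value is z* = 2.576.
Margin of error = z*·SE = 2.576 × 0.016941 = 0.04364.

ME = 0.04364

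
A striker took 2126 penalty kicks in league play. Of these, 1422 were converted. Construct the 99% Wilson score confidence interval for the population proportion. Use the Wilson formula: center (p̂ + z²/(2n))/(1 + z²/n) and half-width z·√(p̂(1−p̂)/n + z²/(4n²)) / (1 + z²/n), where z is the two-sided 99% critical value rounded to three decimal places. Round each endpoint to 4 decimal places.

(0.6421, 0.6946)

p̂ = 1422/2126 = 0.66886; z = 2.576, so z² = 6.635776.
1 + z²/n = 1.003121.
Adjusted center: (0.66886 + z²/(2n))/1.003121 = 0.66834.
Radicand: p̂(1−p̂)/n + z²/(4n²) = 0.000104180 + 0.000000367 = 0.000104547.
Half-width = 2.576·√0.000104547/1.003121 = 0.02626.
So the interval runs from 0.6421 to 0.6946.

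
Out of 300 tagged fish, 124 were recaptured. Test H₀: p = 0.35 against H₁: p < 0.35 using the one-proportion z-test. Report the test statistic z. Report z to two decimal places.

Sample proportion p̂ = 124/300 = 0.41333.
Null standard error: √(0.35·0.65/300) = √0.000758333 = 0.027538.
z = (p̂ − p₀)/SE = (0.41333 − 0.35)/0.027538 = 2.30.

z = 2.30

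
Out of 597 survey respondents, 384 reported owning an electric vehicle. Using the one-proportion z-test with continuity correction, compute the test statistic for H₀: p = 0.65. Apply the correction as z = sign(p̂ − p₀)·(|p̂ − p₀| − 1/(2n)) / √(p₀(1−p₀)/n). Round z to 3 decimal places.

z = -0.305

Sample proportion p̂ = 384/597 = 0.64322. p̂ − p₀ = -0.006784.
Continuity correction 1/(2n) = 1/1194 = 0.000838.
Corrected numerator: |-0.006784| − 0.000838 = 0.005946.
SE₀ = √(0.65·0.35/597) = 0.019521.
z = (−)0.005946/0.019521 = -0.305.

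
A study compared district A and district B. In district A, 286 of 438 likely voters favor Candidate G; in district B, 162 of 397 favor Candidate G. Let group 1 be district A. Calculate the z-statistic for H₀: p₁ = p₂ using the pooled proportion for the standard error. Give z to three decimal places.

p̂₁ = 286/438 = 0.65297, p̂₂ = 162/397 = 0.40806.
Pooling: p̂ = 448/835 = 0.53653.
Pooled SE = √[0.2486658·0.00480200] ≈ 0.034556.
z = 0.24491/0.034556 = 7.087.

z = 7.087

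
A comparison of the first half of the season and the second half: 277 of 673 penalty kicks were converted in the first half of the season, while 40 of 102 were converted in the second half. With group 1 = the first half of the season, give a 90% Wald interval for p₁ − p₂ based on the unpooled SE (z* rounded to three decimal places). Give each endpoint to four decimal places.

(-0.0660, 0.1049)

p̂₁ = 0.41159, p̂₂ = 0.39216, so the observed difference is 0.01943.
Unpooled SE = √(p̂₁(1−p̂₁)/n₁ + p̂₂(1−p̂₂)/n₂) = √(0.000359857 + 0.002336959) = 0.051931.
For 90% confidence, z* = 1.645. Margin = 1.645·0.051931 = 0.08543.
So the interval runs from -0.0660 to 0.1049.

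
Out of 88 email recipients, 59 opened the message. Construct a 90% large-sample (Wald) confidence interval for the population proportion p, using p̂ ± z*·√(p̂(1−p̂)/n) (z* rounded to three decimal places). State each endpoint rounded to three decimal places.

(0.588, 0.753)

p̂ = 59/88 = 0.67045.
SE(p̂) = √(0.67045·0.32955/88) = 0.050107.
The 90% critical value is z* = 1.645.
Margin of error: 1.645 × 0.050107 = 0.08243.
CI: 0.67045 ± 0.08243 = (0.588, 0.753).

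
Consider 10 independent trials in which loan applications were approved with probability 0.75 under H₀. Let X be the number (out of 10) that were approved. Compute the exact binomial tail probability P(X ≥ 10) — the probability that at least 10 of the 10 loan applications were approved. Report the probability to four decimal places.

X is binomial with n = 10 and p = 0.75.
P(X ≥ 10) = C(10,10)·0.75^10·0.25^0.
= 0.056314 = 0.0563.

P = 0.0563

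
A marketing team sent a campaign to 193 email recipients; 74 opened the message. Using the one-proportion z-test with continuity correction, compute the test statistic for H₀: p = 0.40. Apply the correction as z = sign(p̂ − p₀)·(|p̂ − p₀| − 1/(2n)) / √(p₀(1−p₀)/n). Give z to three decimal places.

p̂ = 74/193 = 0.38342. p̂ − p₀ = -0.016580.
Continuity correction 1/(2n) = 1/386 = 0.002591.
Corrected numerator: |-0.016580| − 0.002591 = 0.013989.
SE₀ = √(0.40·0.60/193) = 0.035264.
z = (−)0.013989/0.035264 = -0.397.

z = -0.397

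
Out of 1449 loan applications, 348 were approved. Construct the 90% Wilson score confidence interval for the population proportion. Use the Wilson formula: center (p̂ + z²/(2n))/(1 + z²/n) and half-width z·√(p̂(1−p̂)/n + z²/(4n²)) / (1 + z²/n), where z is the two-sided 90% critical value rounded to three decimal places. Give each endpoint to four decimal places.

Here p̂ = 348/1449 = 0.24017 and z = 1.645 (z² = 2.706025).
1 + z²/n = 1.001868.
Center = (0.24017 + 0.000934)/1.001868 = 0.24065.
Radicand: p̂(1−p̂)/n + z²/(4n²) = 0.000125939 + 0.000000322 = 0.000126261.
Half-width = z·√(radicand)/denom = 1.645·0.011237/1.001868 = 0.01845.
Interval: 0.24065 ± 0.01845 → (0.2222, 0.2591).

(0.2222, 0.2591)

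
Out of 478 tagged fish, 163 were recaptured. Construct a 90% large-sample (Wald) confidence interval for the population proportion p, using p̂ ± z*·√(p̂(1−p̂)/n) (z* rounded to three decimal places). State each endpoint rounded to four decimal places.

Sample proportion p̂ = 163/478 = 0.34100.
Standard error of p̂: √(0.224720/478) = √0.000470126 = 0.021682.
For 90% confidence, z* = 1.645.
Margin of error: 1.645 × 0.021682 = 0.03567.
CI: 0.34100 ± 0.03567 = (0.3053, 0.3767).

(0.3053, 0.3767)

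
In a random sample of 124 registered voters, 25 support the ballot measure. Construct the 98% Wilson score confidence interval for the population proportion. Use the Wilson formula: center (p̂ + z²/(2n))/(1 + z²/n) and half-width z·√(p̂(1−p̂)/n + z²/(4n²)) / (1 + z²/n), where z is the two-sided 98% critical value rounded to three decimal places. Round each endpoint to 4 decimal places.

(0.1311, 0.2971)

Here p̂ = 25/124 = 0.20161 and z = 2.326 (z² = 5.410276).
Denominator 1 + z²/n = 1 + 5.410276/124 = 1.043631.
Adjusted center: (0.20161 + z²/(2n))/1.043631 = 0.21409.
Radicand: p̂(1−p̂)/n + z²/(4n²) = 0.001298106 + 0.000087966 = 0.001386072.
Half-width = 2.326·√0.001386072/1.043631 = 0.08298.
Interval: 0.21409 ± 0.08298 → (0.1311, 0.2971).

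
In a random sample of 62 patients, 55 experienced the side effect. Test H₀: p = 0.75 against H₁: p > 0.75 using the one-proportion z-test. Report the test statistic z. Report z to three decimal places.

p̂ = 55/62 = 0.88710.
Under H₀, SE = √(p₀(1−p₀)/n) = √(0.75·0.25/62) = √0.003024194 = 0.054993.
Test statistic: z = 0.13710/0.054993 = 2.493.

z = 2.493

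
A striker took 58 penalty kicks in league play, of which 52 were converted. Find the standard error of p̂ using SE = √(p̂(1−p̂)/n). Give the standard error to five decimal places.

With x = 52 successes in n = 58, p̂ = 0.89655.
p̂(1−p̂) = 0.89655·0.10345 = 0.092748.
Dividing by n and taking the root: √0.001599103 = 0.03999.

SE = 0.03999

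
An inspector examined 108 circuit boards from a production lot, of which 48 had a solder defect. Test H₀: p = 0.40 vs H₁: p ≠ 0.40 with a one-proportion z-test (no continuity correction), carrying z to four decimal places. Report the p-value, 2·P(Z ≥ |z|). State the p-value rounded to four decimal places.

p-value = 0.3458

p̂ = 48/108 = 0.44444.
SE₀ = √(0.40·0.60/108) = 0.047140.
Test statistic (full precision, shown to 4 dp): z = (48/108 − 0.40)/SE₀ ≈ 0.9428.
p-value = 2·P(Z ≥ |z|) with z = 0.9428 → 0.3458.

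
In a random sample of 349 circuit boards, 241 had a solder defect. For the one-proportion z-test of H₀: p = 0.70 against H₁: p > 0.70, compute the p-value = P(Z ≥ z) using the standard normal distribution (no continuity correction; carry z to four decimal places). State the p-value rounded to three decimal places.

p-value = 0.650

Sample proportion p̂ = 241/349 = 0.69054.
SE₀ = √(0.70·0.30/349) = 0.024530.
Test statistic (full precision, shown to 4 dp): z = (241/349 − 0.70)/SE₀ ≈ -0.3855.
p-value = P(Z ≥ z) with z = -0.3855 → 0.650.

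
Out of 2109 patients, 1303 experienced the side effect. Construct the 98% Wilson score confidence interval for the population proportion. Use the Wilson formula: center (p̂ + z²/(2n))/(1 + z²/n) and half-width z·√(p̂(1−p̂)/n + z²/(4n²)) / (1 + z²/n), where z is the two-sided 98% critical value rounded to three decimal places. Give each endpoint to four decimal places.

Here p̂ = 1303/2109 = 0.61783 and z = 2.326 (z² = 5.410276).
1 + z²/n = 1.002565.
Adjusted center: (0.61783 + z²/(2n))/1.002565 = 0.61753.
Radicand: p̂(1−p̂)/n + z²/(4n²) = 0.000111957 + 0.000000304 = 0.000112261.
Half-width = z·√(radicand)/denom = 2.326·0.010595/1.002565 = 0.02458.
Interval: 0.61753 ± 0.02458 → (0.5929, 0.6421).

(0.5929, 0.6421)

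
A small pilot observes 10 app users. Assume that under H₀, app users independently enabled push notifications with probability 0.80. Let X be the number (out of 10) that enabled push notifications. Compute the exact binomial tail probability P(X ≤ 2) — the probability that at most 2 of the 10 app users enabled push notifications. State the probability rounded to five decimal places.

X is binomial with n = 10 and p = 0.80.
P(X ≤ 2) = C(10,0)·0.80^0·0.20^10 + C(10,1)·0.80^1·0.20^9 + C(10,2)·0.80^2·0.20^8.
= 0.000000 + 0.000004 + 0.000074 = 0.00008.

P = 0.00008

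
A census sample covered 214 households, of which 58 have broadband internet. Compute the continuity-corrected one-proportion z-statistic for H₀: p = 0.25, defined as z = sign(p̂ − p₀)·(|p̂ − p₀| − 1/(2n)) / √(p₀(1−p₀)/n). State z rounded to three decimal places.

The sample proportion is 58/214 = 0.27103. p̂ − p₀ = 0.021028.
Continuity correction 1/(2n) = 1/428 = 0.002336.
Corrected numerator: |0.021028| − 0.002336 = 0.018692.
Under H₀, SE = √(p₀(1−p₀)/n) = √(0.25·0.75/214) = √0.000876168 = 0.029600.
z = (+)0.018692/0.029600 = 0.631.

z = 0.631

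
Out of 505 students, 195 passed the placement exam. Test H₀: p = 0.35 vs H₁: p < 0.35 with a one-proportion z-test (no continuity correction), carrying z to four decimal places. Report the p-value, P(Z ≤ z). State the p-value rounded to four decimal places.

p̂ = 195/505 = 0.38614.
SE₀ = √(0.35·0.65/505) = 0.021225.
Test statistic (full precision, shown to 4 dp): z = (195/505 − 0.35)/SE₀ ≈ 1.7027.
From the standard normal, P(Z ≤ z) = 0.9557.

p-value = 0.9557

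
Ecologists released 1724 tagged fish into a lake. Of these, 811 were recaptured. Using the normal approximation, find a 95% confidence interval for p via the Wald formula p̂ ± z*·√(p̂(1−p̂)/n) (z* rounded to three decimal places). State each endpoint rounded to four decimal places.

(0.4469, 0.4940)

p̂ = 811/1724 = 0.47042.
SE = √(p̂(1−p̂)/n) = √(0.249125/1724) = 0.012021.
The 95% critical value is z* = 1.960.
Margin of error: 1.960 × 0.012021 = 0.02356.
CI: 0.47042 ± 0.02356 = (0.4469, 0.4940).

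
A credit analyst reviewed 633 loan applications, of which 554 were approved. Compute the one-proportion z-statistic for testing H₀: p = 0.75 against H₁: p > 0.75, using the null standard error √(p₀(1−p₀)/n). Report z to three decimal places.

z = 7.274

With x = 554 successes in n = 633, p̂ = 0.87520.
Null standard error: √(0.75·0.25/633) = √0.000296209 = 0.017211.
z = (p̂ − p₀)/SE = (0.87520 − 0.75)/0.017211 = 7.274.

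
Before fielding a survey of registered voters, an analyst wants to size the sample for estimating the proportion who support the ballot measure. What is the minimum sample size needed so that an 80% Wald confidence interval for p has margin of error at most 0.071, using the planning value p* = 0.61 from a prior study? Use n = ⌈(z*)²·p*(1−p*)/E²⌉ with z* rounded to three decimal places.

n = 78

The 80% critical value is z* = 1.282.
p*(1−p*) = 0.2379.
(z*)²·p*(1−p*)/E² = 1.643524·0.2379/0.005041 = 77.563.
Rounding up, n = 78.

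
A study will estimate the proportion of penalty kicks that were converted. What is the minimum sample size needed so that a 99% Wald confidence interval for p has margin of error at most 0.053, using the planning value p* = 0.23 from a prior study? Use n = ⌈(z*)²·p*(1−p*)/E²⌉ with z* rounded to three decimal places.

For 99% confidence, z* = 2.576.
p*(1−p*) = 0.1771.
Required n before rounding: 6.635776 × 0.1771 / 0.053² = 418.368.
Rounding up, n = 419.

n = 419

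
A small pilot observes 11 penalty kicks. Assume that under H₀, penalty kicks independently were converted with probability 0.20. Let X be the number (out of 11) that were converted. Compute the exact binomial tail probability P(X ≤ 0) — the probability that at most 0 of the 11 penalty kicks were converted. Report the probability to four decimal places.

P = 0.0859

X ~ Binomial(n=11, p=0.20).
P(X ≤ 0) = C(11,0)·0.20^0·0.80^11.
= 0.085899 = 0.0859.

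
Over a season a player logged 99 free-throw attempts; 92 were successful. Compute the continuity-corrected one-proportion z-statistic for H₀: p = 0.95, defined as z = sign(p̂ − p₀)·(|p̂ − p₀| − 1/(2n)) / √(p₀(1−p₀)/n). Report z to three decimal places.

With x = 92 successes in n = 99, p̂ = 0.92929. p̂ − p₀ = -0.020707.
1/(2n) = 0.005051.
Corrected numerator: |-0.020707| − 0.005051 = 0.015656.
SE₀ = √(0.95·0.05/99) = 0.021904.
z = −0.015656/0.021904 = -0.715.

z = -0.715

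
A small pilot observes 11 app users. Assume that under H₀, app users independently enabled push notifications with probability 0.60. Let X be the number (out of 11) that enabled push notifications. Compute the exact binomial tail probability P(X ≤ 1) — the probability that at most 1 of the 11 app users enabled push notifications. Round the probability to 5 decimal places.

P = 0.00073

X is binomial with n = 11 and p = 0.60.
P(X ≤ 1) = C(11,0)·0.60^0·0.40^11 + C(11,1)·0.60^1·0.40^10.
= 0.000042 + 0.000692 = 0.00073.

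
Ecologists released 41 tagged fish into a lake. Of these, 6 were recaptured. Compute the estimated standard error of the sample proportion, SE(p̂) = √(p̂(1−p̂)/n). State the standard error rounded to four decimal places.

With x = 6 successes in n = 41, p̂ = 0.14634.
p̂(1−p̂) = 0.124925.
SE = √(0.124925/41) = 0.0552.

SE = 0.0552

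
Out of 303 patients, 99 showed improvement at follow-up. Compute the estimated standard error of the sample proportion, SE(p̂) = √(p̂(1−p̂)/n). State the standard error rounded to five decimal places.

p̂ = 99/303 = 0.32673.
p̂(1−p̂) = 0.219978.
Dividing by n and taking the root: √0.000726000 = 0.02694.

SE = 0.02694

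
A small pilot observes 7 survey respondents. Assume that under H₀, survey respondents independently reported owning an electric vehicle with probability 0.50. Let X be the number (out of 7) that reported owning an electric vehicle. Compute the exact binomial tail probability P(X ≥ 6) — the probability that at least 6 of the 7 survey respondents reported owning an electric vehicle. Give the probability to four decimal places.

P = 0.0625

X ~ Binomial(n=7, p=0.50).
P(X ≥ 6) = C(7,6)·0.50^6·0.50^1 + C(7,7)·0.50^7·0.50^0.
= 0.054688 + 0.007812 = 0.0625.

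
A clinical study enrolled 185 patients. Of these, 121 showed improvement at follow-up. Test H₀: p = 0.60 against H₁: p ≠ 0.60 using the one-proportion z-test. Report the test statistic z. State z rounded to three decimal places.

z = 1.501

Sample proportion p̂ = 121/185 = 0.65405.
Null standard error: √(0.60·0.40/185) = √0.001297297 = 0.036018.
z = (0.65405 − 0.60)/0.036018 = 0.05405/0.036018 = 1.501.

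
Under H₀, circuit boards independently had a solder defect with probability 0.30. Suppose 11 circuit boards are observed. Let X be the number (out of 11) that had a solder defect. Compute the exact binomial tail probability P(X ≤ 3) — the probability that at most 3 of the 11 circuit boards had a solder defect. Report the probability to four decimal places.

X is binomial with n = 11 and p = 0.30.
P(X ≤ 3) = C(11,0)·0.30^0·0.70^11 + C(11,1)·0.30^1·0.70^10 + C(11,2)·0.30^2·0.70^9 + C(11,3)·0.30^3·0.70^8.
= 0.019773 + 0.093217 + 0.199750 + 0.256822 = 0.5696.

P = 0.5696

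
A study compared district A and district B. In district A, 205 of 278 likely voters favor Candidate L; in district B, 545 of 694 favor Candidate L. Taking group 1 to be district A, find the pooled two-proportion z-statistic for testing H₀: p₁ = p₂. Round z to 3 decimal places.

z = -1.607

Sample proportions: p̂₁ = 205/278 = 0.73741 and p̂₂ = 545/694 = 0.78530.
Pooled p̂ = (205+545)/(278+694) = 750/972 = 0.77160.
SE = √[p̂(1−p̂)(1/n₁+1/n₂)] = √[0.77160·0.22840·(1/278+1/694)] ≈ 0.029797.
z = -0.04789/0.029797 = -1.607.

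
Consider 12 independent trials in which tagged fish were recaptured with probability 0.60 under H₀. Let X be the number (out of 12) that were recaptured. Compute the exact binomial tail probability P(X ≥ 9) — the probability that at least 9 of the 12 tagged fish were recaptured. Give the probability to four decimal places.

X is binomial with n = 12 and p = 0.60.
P(X ≥ 9) = C(12,9)·0.60^9·0.40^3 + C(12,10)·0.60^10·0.40^2 + C(12,11)·0.60^11·0.40^1 + C(12,12)·0.60^12·0.40^0.
= 0.141894 + 0.063852 + 0.017414 + 0.002177 = 0.2253.

P = 0.2253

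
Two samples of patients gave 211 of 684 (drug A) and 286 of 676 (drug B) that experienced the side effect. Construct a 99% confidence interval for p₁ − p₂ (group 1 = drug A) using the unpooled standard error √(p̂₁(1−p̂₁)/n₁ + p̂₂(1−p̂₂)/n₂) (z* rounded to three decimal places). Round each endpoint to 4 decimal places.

(-0.1814, -0.0478)

p̂₁ = 0.30848, p̂₂ = 0.42308, so the observed difference is -0.11460.
Unpooled SE = √(p̂₁(1−p̂₁)/n₁ + p̂₂(1−p̂₂)/n₂) = √(0.000311871 + 0.000361069) = 0.025941.
z* = 2.576 at the 99% level. Margin of error = 0.06682.
Interval: -0.11460 ± 0.06682 → (-0.1814, -0.0478).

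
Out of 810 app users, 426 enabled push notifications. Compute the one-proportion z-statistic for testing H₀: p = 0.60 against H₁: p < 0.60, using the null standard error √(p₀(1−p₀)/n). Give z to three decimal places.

z = -4.303

The sample proportion is 426/810 = 0.52593.
Null standard error: √(0.60·0.40/810) = √0.000296296 = 0.017213.
Test statistic: z = -0.07407/0.017213 = -4.303.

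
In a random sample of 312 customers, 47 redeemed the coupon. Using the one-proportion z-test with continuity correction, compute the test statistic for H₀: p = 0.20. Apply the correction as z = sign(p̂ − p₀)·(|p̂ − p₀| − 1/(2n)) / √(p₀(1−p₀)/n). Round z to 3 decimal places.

z = -2.109

p̂ = 47/312 = 0.15064. p̂ − p₀ = -0.049359.
Continuity correction 1/(2n) = 1/624 = 0.001603.
Corrected numerator: |-0.049359| − 0.001603 = 0.047756.
Null standard error: √(0.20·0.80/312) = √0.000512821 = 0.022646.
z = −0.047756/0.022646 = -2.109.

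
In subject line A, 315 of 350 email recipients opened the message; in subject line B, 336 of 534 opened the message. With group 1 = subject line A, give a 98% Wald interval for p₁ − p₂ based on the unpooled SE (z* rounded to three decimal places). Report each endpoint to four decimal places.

(0.2095, 0.3321)

p̂₁ = 0.90000, p̂₂ = 0.62921, so the observed difference is 0.27079.
Unpooled SE = √(p̂₁(1−p̂₁)/n₁ + p̂₂(1−p̂₂)/n₂) = √(0.000257143 + 0.000436899) = 0.026345.
z* = 2.326 at the 98% level. Margin of error = 0.06128.
So the interval runs from 0.2095 to 0.3321.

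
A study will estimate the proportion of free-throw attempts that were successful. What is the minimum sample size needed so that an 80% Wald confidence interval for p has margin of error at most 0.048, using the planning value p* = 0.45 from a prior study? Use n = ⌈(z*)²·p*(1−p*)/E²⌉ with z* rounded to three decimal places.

n = 177

For 80% confidence, z* = 1.282.
p*(1−p*) = 0.45·0.55 = 0.2475.
(z*)²·p*(1−p*)/E² = 1.643524·0.2475/0.002304 = 176.550.
Rounding up, n = 177.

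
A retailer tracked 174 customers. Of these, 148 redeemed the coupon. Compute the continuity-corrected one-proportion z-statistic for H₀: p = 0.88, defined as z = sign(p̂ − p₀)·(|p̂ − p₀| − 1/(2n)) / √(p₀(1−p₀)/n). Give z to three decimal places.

z = -1.078

Sample proportion p̂ = 148/174 = 0.85057. p̂ − p₀ = -0.029425.
Continuity correction 1/(2n) = 1/348 = 0.002874.
Corrected numerator: |-0.029425| − 0.002874 = 0.026551.
Null standard error: √(0.88·0.12/174) = √0.000606897 = 0.024635.
z = (−)0.026551/0.024635 = -1.078.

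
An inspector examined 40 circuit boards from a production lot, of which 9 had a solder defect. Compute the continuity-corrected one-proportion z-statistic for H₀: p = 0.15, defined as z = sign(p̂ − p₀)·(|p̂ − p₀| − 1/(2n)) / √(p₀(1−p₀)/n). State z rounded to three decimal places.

z = 1.107

The sample proportion is 9/40 = 0.22500. p̂ − p₀ = 0.075000.
Continuity correction 1/(2n) = 1/80 = 0.012500.
Corrected numerator: |0.075000| − 0.012500 = 0.062500.
Null standard error: √(0.15·0.85/40) = √0.003187500 = 0.056458.
z = +0.062500/0.056458 = 1.107.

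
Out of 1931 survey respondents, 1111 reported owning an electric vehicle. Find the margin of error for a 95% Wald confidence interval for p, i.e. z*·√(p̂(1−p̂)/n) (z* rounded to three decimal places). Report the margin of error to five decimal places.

ME = 0.02205

The sample proportion is 1111/1931 = 0.57535.
SE(p̂) = √(0.57535·0.42465/1931) = 0.011248.
z* = 1.960 at the 95% level.
ME = 1.960·0.011248 = 0.02205.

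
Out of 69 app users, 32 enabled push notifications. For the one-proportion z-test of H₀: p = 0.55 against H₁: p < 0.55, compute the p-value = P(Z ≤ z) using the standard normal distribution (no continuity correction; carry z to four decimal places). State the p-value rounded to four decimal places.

p-value = 0.0750

The sample proportion is 32/69 = 0.46377.
Under H₀, SE = √(p₀(1−p₀)/n) = √(0.55·0.45/69) = √0.003586957 = 0.059891.
Test statistic (full precision, shown to 4 dp): z = (32/69 − 0.55)/SE₀ ≈ -1.4398.
From the standard normal, P(Z ≤ z) = 0.0750.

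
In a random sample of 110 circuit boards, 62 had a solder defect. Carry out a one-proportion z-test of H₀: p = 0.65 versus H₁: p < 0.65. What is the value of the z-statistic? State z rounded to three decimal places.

p̂ = 62/110 = 0.56364.
Null standard error: √(0.65·0.35/110) = √0.002068182 = 0.045477.
z = (p̂ − p₀)/SE = (0.56364 − 0.65)/0.045477 = -1.899.

z = -1.899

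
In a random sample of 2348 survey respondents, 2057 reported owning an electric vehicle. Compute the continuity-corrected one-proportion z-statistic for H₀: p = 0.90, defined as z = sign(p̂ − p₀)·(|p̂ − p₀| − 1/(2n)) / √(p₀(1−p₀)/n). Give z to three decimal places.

z = -3.832

With x = 2057 successes in n = 2348, p̂ = 0.87606. p̂ − p₀ = -0.023935.
1/(2n) = 0.000213.
Corrected numerator: |-0.023935| − 0.000213 = 0.023722.
Under H₀, SE = √(p₀(1−p₀)/n) = √(0.90·0.10/2348) = √0.000038330 = 0.006191.
z = (−)0.023722/0.006191 = -3.832.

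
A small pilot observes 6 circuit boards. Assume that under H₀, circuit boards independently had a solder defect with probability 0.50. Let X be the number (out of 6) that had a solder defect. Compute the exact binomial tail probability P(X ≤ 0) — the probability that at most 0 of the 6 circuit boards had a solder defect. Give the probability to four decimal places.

X is binomial with n = 6 and p = 0.50.
P(X ≤ 0) = C(6,0)·0.50^0·0.50^6.
= 0.015625 = 0.0156.

P = 0.0156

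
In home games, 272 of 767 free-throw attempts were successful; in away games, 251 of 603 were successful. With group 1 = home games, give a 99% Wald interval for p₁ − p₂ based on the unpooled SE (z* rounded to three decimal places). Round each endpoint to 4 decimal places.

p̂₁ = 272/767 = 0.35463, p̂₂ = 251/603 = 0.41625; p̂₁ − p̂₂ = -0.06162.
SE = √(0.000298393 + 0.000402962) = √0.000701355 = 0.026483.
The 99% critical value is z* = 2.576. Margin = 2.576·0.026483 = 0.06822.
Interval: -0.06162 ± 0.06822 → (-0.1298, 0.0066).

(-0.1298, 0.0066)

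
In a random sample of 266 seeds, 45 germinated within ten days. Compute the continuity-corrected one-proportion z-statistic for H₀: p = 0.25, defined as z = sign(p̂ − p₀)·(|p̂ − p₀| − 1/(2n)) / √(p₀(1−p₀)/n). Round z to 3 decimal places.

z = -2.974

p̂ = 45/266 = 0.16917. p̂ − p₀ = -0.080827.
1/(2n) = 0.001880.
Corrected numerator: |-0.080827| − 0.001880 = 0.078947.
SE₀ = √(0.25·0.75/266) = 0.026550.
z = −0.078947/0.026550 = -2.974.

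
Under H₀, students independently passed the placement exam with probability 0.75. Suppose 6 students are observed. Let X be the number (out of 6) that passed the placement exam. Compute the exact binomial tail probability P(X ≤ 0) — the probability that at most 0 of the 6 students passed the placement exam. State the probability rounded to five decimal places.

P = 0.00024

X ~ Binomial(n=6, p=0.75).
P(X ≤ 0) = C(6,0)·0.75^0·0.25^6.
= 0.000244 = 0.00024.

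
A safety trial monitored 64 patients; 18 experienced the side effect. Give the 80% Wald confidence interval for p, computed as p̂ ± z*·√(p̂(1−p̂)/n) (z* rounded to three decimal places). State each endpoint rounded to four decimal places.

(0.2092, 0.3533)

Sample proportion p̂ = 18/64 = 0.28125.
Standard error of p̂: √(0.202148/64) = √0.003158569 = 0.056201.
For 80% confidence, z* = 1.282.
Margin = 1.282·0.056201 = 0.07205.
Interval: 0.28125 ± 0.07205 → (0.2092, 0.3533).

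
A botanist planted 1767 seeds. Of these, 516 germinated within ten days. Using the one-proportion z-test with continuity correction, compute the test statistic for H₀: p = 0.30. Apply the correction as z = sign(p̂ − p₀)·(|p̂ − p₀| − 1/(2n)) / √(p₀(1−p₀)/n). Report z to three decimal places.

z = -0.706

The sample proportion is 516/1767 = 0.29202. p̂ − p₀ = -0.007980.
1/(2n) = 0.000283.
Corrected numerator: |-0.007980| − 0.000283 = 0.007697.
SE₀ = √(0.30·0.70/1767) = 0.010902.
z = (−)0.007697/0.010902 = -0.706.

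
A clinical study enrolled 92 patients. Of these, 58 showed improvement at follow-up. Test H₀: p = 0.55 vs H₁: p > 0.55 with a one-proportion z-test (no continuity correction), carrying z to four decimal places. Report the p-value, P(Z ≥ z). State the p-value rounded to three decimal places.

Sample proportion p̂ = 58/92 = 0.63043.
SE₀ = √(0.55·0.45/92) = 0.051867.
z = (p̂ − p₀)/SE = (58/92 − 0.55)/0.051867 ≈ 1.5508.
From the standard normal, P(Z ≥ z) = 0.060.

p-value = 0.060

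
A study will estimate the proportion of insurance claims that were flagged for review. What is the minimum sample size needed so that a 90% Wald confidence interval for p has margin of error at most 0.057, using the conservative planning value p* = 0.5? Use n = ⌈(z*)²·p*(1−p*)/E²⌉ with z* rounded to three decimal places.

n = 209

The 90% critical value is z* = 1.645.
p*(1−p*) = 0.50·0.50 = 0.2500.
Required n before rounding: 2.706025 × 0.2500 / 0.057² = 208.220.
Rounding up, n = 209.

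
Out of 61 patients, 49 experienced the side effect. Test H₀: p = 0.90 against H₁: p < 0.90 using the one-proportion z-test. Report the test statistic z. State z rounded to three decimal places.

z = -2.518

Sample proportion p̂ = 49/61 = 0.80328.
SE₀ = √(0.90·0.10/61) = 0.038411.
z = (p̂ − p₀)/SE = (0.80328 − 0.90)/0.038411 = -2.518.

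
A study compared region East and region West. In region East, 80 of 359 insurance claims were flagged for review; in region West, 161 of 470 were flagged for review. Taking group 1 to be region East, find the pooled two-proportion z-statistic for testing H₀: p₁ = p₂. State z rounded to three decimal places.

Sample proportions: p̂₁ = 80/359 = 0.22284 and p̂₂ = 161/470 = 0.34255.
Pooled p̂ = (80+161)/(359+470) = 241/829 = 0.29071.
SE = √[p̂(1−p̂)(1/n₁+1/n₂)] = √[0.29071·0.70929·(1/359+1/470)] ≈ 0.031829.
z = -0.11971/0.031829 = -3.761.

z = -3.761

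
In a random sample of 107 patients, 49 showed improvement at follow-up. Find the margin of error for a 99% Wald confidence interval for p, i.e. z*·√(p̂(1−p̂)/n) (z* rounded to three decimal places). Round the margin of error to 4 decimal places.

With x = 49 successes in n = 107, p̂ = 0.45794.
SE = √(p̂(1−p̂)/n) = √(0.248231/107) = 0.048166.
z* = 2.576 at the 99% level.
Margin of error = z*·SE = 2.576 × 0.048166 = 0.1241.

ME = 0.1241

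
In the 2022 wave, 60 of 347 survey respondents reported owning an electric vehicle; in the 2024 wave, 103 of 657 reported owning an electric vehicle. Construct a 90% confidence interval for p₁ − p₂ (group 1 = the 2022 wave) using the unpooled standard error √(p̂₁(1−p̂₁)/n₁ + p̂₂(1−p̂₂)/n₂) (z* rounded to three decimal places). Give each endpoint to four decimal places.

(-0.0246, 0.0569)

p̂₁ = 0.17291, p̂₂ = 0.15677, so the observed difference is 0.01614.
Unpooled SE = √(p̂₁(1−p̂₁)/n₁ + p̂₂(1−p̂₂)/n₂) = √(0.000412140 + 0.000201211) = 0.024766.
For 90% confidence, z* = 1.645. Margin of error = 0.04074.
Interval: 0.01614 ± 0.04074 → (-0.0246, 0.0569).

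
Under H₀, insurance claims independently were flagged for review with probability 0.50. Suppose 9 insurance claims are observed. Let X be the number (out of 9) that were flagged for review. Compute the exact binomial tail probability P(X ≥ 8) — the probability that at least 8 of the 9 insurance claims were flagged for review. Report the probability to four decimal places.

P = 0.0195

X is binomial with n = 9 and p = 0.50.
P(X ≥ 8) = C(9,8)·0.50^8·0.50^1 + C(9,9)·0.50^9·0.50^0.
= 0.017578 + 0.001953 = 0.0195.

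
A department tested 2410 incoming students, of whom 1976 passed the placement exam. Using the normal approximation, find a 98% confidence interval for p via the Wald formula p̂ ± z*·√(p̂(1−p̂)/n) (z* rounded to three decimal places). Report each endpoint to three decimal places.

(0.802, 0.838)

Sample proportion p̂ = 1976/2410 = 0.81992.
SE(p̂) = √(0.81992·0.18008/2410) = 0.007827.
The 98% critical value is z* = 2.326.
Margin = 2.326·0.007827 = 0.01821.
CI: 0.81992 ± 0.01821 = (0.802, 0.838).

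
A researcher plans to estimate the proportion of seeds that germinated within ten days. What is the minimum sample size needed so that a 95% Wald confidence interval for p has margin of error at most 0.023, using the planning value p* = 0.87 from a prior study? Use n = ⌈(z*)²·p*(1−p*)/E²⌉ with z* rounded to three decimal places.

The 95% critical value is z* = 1.960.
p*(1−p*) = 0.1131.
Required n before rounding: 3.841600 × 0.1131 / 0.023² = 821.333.
Rounding up, n = 822.

n = 822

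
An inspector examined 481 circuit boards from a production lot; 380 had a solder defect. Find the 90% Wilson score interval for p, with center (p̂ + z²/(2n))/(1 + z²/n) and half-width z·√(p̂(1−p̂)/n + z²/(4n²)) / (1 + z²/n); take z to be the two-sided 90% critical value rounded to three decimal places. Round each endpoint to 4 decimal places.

(0.7579, 0.8189)

Here p̂ = 380/481 = 0.79002 and z = 1.645 (z² = 2.706025).
Denominator 1 + z²/n = 1 + 2.706025/481 = 1.005626.
Adjusted center: (0.79002 + z²/(2n))/1.005626 = 0.78840.
Radicand: p̂(1−p̂)/n + z²/(4n²) = 0.000344881 + 0.000002924 = 0.000347805.
Half-width = z·√(radicand)/denom = 1.645·0.018650/1.005626 = 0.03051.
Interval: 0.78840 ± 0.03051 → (0.7579, 0.8189).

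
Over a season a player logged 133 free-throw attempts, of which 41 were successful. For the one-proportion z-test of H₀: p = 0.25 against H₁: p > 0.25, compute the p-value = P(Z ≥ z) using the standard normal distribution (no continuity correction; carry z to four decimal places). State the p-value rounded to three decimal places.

p-value = 0.060

p̂ = 41/133 = 0.30827.
Null standard error: √(0.25·0.75/133) = √0.001409774 = 0.037547.
z = (p̂ − p₀)/SE = (41/133 − 0.25)/0.037547 ≈ 1.5519.
From the standard normal, P(Z ≥ z) = 0.060.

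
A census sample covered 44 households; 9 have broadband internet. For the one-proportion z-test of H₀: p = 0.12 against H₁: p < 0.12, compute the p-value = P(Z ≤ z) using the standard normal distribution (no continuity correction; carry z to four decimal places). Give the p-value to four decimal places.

p-value = 0.9578

With x = 9 successes in n = 44, p̂ = 0.20455.
SE₀ = √(0.12·0.88/44) = 0.048990.
z = (p̂ − p₀)/SE = (9/44 − 0.12)/0.048990 ≈ 1.7258.
p-value = P(Z ≤ z) with z = 1.7258 → 0.9578.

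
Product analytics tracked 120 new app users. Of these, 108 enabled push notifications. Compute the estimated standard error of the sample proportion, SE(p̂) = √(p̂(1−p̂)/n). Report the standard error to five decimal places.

SE = 0.02739

The sample proportion is 108/120 = 0.90000.
p̂(1−p̂) = 0.090000.
Dividing by n and taking the root: √0.000750000 = 0.02739.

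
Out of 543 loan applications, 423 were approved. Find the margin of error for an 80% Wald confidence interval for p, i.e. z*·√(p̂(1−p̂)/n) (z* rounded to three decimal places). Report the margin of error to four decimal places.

p̂ = 423/543 = 0.77901.
SE(p̂) = √(0.77901·0.22099/543) = 0.017806.
z* = 1.282 at the 80% level.
So ME = 0.0228.

ME = 0.0228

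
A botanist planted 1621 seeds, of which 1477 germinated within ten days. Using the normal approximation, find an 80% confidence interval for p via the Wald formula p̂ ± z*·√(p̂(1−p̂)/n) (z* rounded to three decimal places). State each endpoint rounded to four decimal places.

(0.9021, 0.9202)

The sample proportion is 1477/1621 = 0.91117.
Standard error of p̂: √(0.080943/1621) = √0.000049934 = 0.007066.
z* = 1.282 at the 80% level.
Margin of error: 1.282 × 0.007066 = 0.00906.
So the interval runs from 0.9021 to 0.9202.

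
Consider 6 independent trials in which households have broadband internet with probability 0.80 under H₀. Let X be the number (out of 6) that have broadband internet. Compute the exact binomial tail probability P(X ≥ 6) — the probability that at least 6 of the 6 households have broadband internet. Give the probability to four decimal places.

P = 0.2621

X is binomial with n = 6 and p = 0.80.
P(X ≥ 6) = C(6,6)·0.80^6·0.20^0.
= 0.262144 = 0.2621.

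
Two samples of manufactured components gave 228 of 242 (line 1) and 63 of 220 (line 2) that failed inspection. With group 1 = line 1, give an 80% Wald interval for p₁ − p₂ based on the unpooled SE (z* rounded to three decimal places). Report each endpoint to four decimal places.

(0.6122, 0.6993)

p̂₁ = 228/242 = 0.94215, p̂₂ = 63/220 = 0.28636; p̂₁ − p̂₂ = 0.65579.
SE = √(0.000225225 + 0.000928907) = √0.001154132 = 0.033973.
The 80% critical value is z* = 1.282. Margin of error = 0.04355.
Interval: 0.65579 ± 0.04355 → (0.6122, 0.6993).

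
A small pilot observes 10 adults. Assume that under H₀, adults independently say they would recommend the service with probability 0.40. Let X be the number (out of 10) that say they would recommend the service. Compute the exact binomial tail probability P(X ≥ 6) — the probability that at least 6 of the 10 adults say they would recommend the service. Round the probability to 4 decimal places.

P = 0.1662

X ~ Binomial(n=10, p=0.40).
P(X ≥ 6) = Σ_{j=6}^{10} C(10,j)·0.40^j·0.60^{10−j}.
= 0.111477 + 0.042467 + 0.010617 + 0.001573 + 0.000105 = 0.1662.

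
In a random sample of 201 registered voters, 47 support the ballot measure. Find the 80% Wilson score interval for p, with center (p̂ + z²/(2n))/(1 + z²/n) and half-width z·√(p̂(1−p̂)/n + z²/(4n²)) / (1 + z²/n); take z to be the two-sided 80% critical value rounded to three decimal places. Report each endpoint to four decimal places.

(0.1978, 0.2742)

Here p̂ = 47/201 = 0.23383 and z = 1.282 (z² = 1.643524).
Denominator 1 + z²/n = 1 + 1.643524/201 = 1.008177.
Center = (0.23383 + 0.004088)/1.008177 = 0.23599.
Radicand: p̂(1−p̂)/n + z²/(4n²) = 0.000891313 + 0.000010170 = 0.000901483.
Half-width = z·√(radicand)/denom = 1.282·0.030025/1.008177 = 0.03818.
CI: 0.23599 ± 0.03818 = (0.1978, 0.2742).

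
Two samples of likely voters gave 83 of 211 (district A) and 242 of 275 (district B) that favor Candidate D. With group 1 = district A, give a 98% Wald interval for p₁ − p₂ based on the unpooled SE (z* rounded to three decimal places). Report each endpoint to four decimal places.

p̂₁ = 83/211 = 0.39336, p̂₂ = 242/275 = 0.88000; p̂₁ − p̂₂ = -0.48664.
Unpooled SE = √(p̂₁(1−p̂₁)/n₁ + p̂₂(1−p̂₂)/n₂) = √(0.001130943 + 0.000384000) = 0.038922.
z* = 2.326 at the 98% level. Margin = 2.326·0.038922 = 0.09053.
So the interval runs from -0.5772 to -0.3961.

(-0.5772, -0.3961)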